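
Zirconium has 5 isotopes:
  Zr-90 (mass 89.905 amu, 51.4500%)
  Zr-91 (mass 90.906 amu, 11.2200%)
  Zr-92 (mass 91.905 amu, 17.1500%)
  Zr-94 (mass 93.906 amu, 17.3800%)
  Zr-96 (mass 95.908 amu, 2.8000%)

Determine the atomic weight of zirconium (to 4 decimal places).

The abundance-weighted mean is 0.514500 × 89.905 + 0.112200 × 90.906 + 0.171500 × 91.905 + 0.173800 × 93.906 + 0.028000 × 95.908
= 46.25612 + 10.19965 + 15.76171 + 16.32086 + 2.68542 = 91.22376 amu

91.2238 amu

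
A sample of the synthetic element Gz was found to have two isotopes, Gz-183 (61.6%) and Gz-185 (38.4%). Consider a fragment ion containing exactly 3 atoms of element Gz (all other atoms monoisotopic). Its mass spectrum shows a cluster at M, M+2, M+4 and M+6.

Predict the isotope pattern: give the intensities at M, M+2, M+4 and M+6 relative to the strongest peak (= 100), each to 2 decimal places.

Each Gz atom is independently Gz-183 (p = 0.616) or Gz-185 (q = 0.384); the cluster is the binomial expansion (p + q)^3.
P(M) = 0.616^3 = 0.233745
P(M+2) = 3 × 0.616^2 × 0.384^1 = 0.437133
P(M+4) = 3 × 0.616^1 × 0.384^2 = 0.272499
P(M+6) = 0.384^3 = 0.056623
The M+2 peak is largest (0.437133); scaling to 100 gives 53.47 : 100.00 : 62.34 : 12.95.

53.47 : 100.00 : 62.34 : 12.95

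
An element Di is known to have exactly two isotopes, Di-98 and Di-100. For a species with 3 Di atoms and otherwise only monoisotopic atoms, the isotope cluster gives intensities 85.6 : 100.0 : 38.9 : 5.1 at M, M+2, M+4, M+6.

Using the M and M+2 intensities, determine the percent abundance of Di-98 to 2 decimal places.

Let p = fractional abundance of Di-98. I(M+2)/I(M) = [C(3,1)·p^2·(1−p)] / p^3 = 3·(1−p)/p = 100.0/85.6 = 1.1682
(1−p)/p = 1.1682/3 = 0.3894  ⇒  p = 1/(1 + 0.3894) = 0.7197
Di-98: 71.97%, Di-100: 28.03%.

71.97%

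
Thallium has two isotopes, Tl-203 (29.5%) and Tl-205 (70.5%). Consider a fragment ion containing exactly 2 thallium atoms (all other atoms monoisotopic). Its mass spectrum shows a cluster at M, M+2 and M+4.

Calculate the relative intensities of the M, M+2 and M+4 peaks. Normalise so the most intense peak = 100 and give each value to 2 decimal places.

The 2 Tl atoms are independent, so intensities follow the terms of (0.295 + 0.705)^2.
P(M) = 0.295^2 = 0.087025
P(M+2) = 2 × 0.295^1 × 0.705^1 = 0.415950
P(M+4) = 0.705^2 = 0.497025
The M+4 peak is largest (0.497025); scaling to 100 gives 17.51 : 83.69 : 100.00.

17.51 : 83.69 : 100.00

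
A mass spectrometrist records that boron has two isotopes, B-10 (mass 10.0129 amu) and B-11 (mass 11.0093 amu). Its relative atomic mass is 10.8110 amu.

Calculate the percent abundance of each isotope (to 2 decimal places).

Writing the weighted mean with unknown fraction x of B-10:
10.0129·x + 11.0093·(1 − x) = 10.8110
(10.0129 − 11.0093)·x = 10.8110 − 11.0093
x = -0.1983 / -0.9964 = 0.19902 → 19.90% B-10, 80.10% B-11.

B-10: 19.90%, B-11: 80.10%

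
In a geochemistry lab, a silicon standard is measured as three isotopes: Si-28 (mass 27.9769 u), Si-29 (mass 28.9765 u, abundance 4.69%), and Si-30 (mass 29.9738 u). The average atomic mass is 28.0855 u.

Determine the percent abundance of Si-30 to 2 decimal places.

The remaining 95.31% is split between Si-28 (fraction x) and Si-30 (fraction 0.9531 − x).
Substituting: 27.9769x + 29.9738(0.9531 − x) = 26.72650215
(27.9769 − 29.9738)x = -1.84152663  ⇒  x = 0.92219, y = 0.03091
Si-28: 92.22%, Si-30: 3.09%.

3.09%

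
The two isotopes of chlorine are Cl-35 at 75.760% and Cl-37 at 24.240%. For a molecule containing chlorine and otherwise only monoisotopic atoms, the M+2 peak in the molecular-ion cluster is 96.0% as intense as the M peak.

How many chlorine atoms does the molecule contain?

The M+2/M ratio from n Cl atoms is n · q/p = n · 0.24240/0.75760.
n = 0.960 × 0.75760/0.24240 = 3.00 ≈ 3

3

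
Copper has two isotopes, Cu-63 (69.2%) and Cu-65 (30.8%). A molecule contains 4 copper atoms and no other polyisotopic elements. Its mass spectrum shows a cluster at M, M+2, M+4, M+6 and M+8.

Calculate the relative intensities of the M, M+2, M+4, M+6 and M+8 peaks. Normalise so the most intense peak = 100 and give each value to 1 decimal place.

Expanding (0.692 + 0.308)^4:
P(M) = 0.692^4 = 0.229311
P(M+2) = 4 × 0.692^3 × 0.308^1 = 0.408253
P(M+4) = 6 × 0.692^2 × 0.308^2 = 0.272562
P(M+6) = 4 × 0.692^1 × 0.308^3 = 0.080876
P(M+8) = 0.308^4 = 0.008999
The M+2 peak is largest (0.408253); scaling to 100 gives 56.2 : 100.0 : 66.8 : 19.8 : 2.2.

56.2 : 100.0 : 66.8 : 19.8 : 2.2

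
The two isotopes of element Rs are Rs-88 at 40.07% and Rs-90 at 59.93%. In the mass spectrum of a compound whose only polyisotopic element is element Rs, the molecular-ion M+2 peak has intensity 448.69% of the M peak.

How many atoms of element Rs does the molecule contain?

For n independent Rs atoms, I(M+2)/I(M) = n · (abundance Rs-90) / (abundance Rs-88) = n · 0.5993/0.4007.
n = 4.4869 × 0.4007/0.5993 = 3.00 ≈ 3

3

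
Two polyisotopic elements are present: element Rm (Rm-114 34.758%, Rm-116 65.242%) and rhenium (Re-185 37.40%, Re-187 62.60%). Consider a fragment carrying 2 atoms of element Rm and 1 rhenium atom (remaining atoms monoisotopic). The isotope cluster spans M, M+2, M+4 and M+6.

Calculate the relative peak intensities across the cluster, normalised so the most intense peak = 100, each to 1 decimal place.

10.2 : 55.3 : 100.0 : 60.1

Element Rm pattern (n=2): 0.12081186 : 0.45353629 : 0.42565186
Rhenium pattern (n=1): 0.3740 : 0.6260
Convolve the two distributions (both contribute in 2-u steps):
  M: 0.12081186×0.3740 = 0.045184
  M+2: 0.12081186×0.6260 + 0.45353629×0.3740 = 0.245251
  M+4: 0.45353629×0.6260 + 0.42565186×0.3740 = 0.443108
  M+6: 0.42565186×0.6260 = 0.266458
Scale to base peak (0.443108) = 100: 10.2 : 55.3 : 100.0 : 60.1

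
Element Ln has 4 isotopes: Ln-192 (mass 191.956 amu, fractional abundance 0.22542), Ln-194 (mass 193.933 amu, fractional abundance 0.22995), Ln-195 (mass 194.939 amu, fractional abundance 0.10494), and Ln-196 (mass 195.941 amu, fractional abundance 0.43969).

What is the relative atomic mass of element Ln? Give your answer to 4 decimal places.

194.4758 amu

Ar = Σ fᵢ·mᵢ = 0.22542 × 191.956 + 0.22995 × 193.933 + 0.10494 × 194.939 + 0.43969 × 195.941
= 43.27072 + 44.59489 + 20.45690 + 86.15330 = 194.47581 amu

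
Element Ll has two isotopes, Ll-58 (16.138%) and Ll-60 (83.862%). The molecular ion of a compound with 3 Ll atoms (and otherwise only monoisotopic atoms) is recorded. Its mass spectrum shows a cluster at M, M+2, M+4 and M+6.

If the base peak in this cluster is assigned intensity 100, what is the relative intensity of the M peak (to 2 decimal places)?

0.71

(0.16138 + 0.83862)^3 gives M 0.0042, M+2 0.0655, M+4 0.3405, M+6 0.5898; the largest is M+6.
P(M+6) = C(3,3) × 0.16138^0 × 0.83862^3 = 1 × 1.0000 × 0.58978761 = 0.589788 (base)
P(M) = C(3,0) × 0.16138^3 × 0.83862^0 = 1 × 0.0042029 × 1.0000 = 0.004203
Relative intensity = 0.004203 / 0.589788 × 100 = 0.71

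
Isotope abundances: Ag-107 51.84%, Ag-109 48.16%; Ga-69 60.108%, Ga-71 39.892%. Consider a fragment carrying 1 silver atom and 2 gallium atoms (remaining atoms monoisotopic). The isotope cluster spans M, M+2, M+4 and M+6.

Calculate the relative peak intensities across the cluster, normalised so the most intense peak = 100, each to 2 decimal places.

Silver pattern (n=1): 0.5184 : 0.4816
Gallium pattern (n=2): 0.36129717 : 0.47956567 : 0.15913717
Convolve the two distributions (both contribute in 2-u steps):
  M: 0.5184×0.36129717 = 0.187296
  M+2: 0.5184×0.47956567 + 0.4816×0.36129717 = 0.422608
  M+4: 0.5184×0.15913717 + 0.4816×0.47956567 = 0.313456
  M+6: 0.4816×0.15913717 = 0.076640
Scale to base peak (0.422608) = 100: 44.32 : 100.00 : 74.17 : 18.14

44.32 : 100.00 : 74.17 : 18.14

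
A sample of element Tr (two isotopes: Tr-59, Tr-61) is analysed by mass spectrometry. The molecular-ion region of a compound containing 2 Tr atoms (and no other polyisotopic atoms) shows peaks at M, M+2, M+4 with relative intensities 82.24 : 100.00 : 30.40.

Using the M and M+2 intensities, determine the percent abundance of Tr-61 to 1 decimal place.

Write p for the Tr-59 fraction. I(M+2)/I(M) = [C(2,1)·p^1·(1−p)] / p^2 = 2·(1−p)/p = 100.00/82.24 = 1.2160
(1−p)/p = 1.2160/2 = 0.6080  ⇒  p = 1/(1 + 0.6080) = 0.6219
Tr-59: 62.2%, Tr-61: 37.8%.

37.8%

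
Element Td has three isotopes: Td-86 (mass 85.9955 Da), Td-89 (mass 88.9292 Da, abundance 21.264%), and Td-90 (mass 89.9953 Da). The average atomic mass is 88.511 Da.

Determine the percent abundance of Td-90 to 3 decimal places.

47.294%

The remaining 78.736% is split between Td-86 (fraction x) and Td-90 (fraction 0.78736 − x).
Substituting: 85.9955x + 89.9953(0.78736 − x) = 69.601094912
(85.9955 − 89.9953)x = -1.257604496  ⇒  x = 0.31442, y = 0.47294
Td-86: 31.442%, Td-90: 47.294%.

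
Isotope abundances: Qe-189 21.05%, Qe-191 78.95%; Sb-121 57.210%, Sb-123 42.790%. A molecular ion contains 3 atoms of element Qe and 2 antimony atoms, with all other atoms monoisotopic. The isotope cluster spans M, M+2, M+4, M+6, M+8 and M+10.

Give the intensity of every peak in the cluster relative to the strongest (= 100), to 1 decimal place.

0.8 : 10.4 : 48.8 : 100.0 : 83.9 : 24.2

Element Qe pattern (n=3): 0.00932731 : 0.10494883 : 0.39362042 : 0.49210344
Antimony pattern (n=2): 0.32729841 : 0.48960318 : 0.18309841
Convolve the two distributions (both contribute in 2-u steps):
  M: 0.00932731×0.32729841 = 0.003053
  M+2: 0.00932731×0.48960318 + 0.10494883×0.32729841 = 0.038916
  M+4: 0.00932731×0.18309841 + 0.10494883×0.48960318 + 0.39362042×0.32729841 = 0.181922
  M+6: 0.10494883×0.18309841 + 0.39362042×0.48960318 + 0.49210344×0.32729841 = 0.372998
  M+8: 0.39362042×0.18309841 + 0.49210344×0.48960318 = 0.313007
  M+10: 0.49210344×0.18309841 = 0.090103
Scale to base peak (0.372998) = 100: 0.8 : 10.4 : 48.8 : 100.0 : 83.9 : 24.2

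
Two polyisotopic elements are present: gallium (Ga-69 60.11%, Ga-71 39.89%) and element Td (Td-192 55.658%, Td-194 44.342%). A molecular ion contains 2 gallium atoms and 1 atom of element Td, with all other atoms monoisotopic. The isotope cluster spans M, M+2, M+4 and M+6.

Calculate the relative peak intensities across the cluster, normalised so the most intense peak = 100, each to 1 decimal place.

Gallium pattern (n=2): 0.36132121 : 0.47955758 : 0.15912121
Element Td pattern (n=1): 0.55658 : 0.44342
Convolve the two distributions (both contribute in 2-u steps):
  M: 0.36132121×0.55658 = 0.201104
  M+2: 0.36132121×0.44342 + 0.47955758×0.55658 = 0.427129
  M+4: 0.47955758×0.44342 + 0.15912121×0.55658 = 0.301209
  M+6: 0.15912121×0.44342 = 0.070558
Scale to base peak (0.427129) = 100: 47.1 : 100.0 : 70.5 : 16.5

47.1 : 100.0 : 70.5 : 16.5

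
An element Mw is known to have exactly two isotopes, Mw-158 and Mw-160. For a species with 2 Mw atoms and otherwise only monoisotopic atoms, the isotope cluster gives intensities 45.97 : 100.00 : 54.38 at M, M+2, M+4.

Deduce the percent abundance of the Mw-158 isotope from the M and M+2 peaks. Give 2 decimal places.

47.90%

If p is the fraction of Mw that is Mw-158, then I(M+2)/I(M) = [C(2,1)·p^1·(1−p)] / p^2 = 2·(1−p)/p = 100.00/45.97 = 2.1753
(1−p)/p = 2.1753/2 = 1.0877  ⇒  p = 1/(1 + 1.0877) = 0.4790
Mw-158: 47.90%, Mw-160: 52.10%.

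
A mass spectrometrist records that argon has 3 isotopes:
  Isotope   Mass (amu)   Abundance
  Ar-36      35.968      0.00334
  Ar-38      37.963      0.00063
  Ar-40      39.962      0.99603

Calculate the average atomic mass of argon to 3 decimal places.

Average mass = Σ (abundance × isotope mass) = 0.00334 × 35.968 + 0.00063 × 37.963 + 0.99603 × 39.962
= 0.1201 + 0.0239 + 39.8034 = 39.9474 amu

39.947 amu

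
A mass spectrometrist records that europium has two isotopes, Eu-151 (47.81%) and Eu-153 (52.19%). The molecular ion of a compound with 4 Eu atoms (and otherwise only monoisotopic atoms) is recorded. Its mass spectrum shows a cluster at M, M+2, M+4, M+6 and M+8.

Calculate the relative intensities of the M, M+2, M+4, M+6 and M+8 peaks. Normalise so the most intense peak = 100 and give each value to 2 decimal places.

13.99 : 61.07 : 100.00 : 72.77 : 19.86

Each Eu atom is independently Eu-151 (p = 0.4781) or Eu-153 (q = 0.5219); the cluster is the binomial expansion (p + q)^4.
P(M) = 0.4781^4 = 0.052249
P(M+2) = 4 × 0.4781^3 × 0.5219^1 = 0.228141
P(M+4) = 6 × 0.4781^2 × 0.5219^2 = 0.373563
P(M+6) = 4 × 0.4781^1 × 0.5219^3 = 0.271857
P(M+8) = 0.5219^4 = 0.074191
The M+4 peak is largest (0.373563); scaling to 100 gives 13.99 : 61.07 : 100.00 : 72.77 : 19.86.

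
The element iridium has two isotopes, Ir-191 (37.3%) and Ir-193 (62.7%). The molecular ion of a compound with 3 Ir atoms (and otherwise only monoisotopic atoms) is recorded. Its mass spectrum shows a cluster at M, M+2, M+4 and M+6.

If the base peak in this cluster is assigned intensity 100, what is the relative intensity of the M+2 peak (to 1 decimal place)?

Term probabilities: M 0.0519, M+2 0.2617, M+4 0.4399, M+6 0.2465. Base peak = M+4.
P(M+4) = C(3,2) × 0.373^1 × 0.627^2 = 3 × 0.3730 × 0.393129 = 0.439911 (base)
P(M+2) = C(3,1) × 0.373^2 × 0.627^1 = 3 × 0.139129 × 0.6270 = 0.261702
Relative intensity = 0.261702 / 0.439911 × 100 = 59.5

59.5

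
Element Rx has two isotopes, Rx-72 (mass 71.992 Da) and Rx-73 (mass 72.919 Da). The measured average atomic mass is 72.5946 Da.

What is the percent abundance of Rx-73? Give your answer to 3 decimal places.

65.005%

With x = fraction of Rx-72 (so Rx-73 is 1 − x):
71.992·x + 72.919·(1 − x) = 72.5946
(71.992 − 72.919)·x = 72.5946 − 72.919
x = -0.3244 / -0.927 = 0.34995 → 34.995% Rx-72, 65.005% Rx-73.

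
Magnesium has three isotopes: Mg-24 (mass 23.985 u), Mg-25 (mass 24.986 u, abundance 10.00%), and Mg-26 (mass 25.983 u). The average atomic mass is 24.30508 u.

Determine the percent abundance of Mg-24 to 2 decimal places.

78.99%

The remaining 90.00% is split between Mg-24 (fraction x) and Mg-26 (fraction 0.9000 − x).
Substituting: 23.985x + 25.983(0.9000 − x) = 21.80648
(23.985 − 25.983)x = -1.57822  ⇒  x = 0.78990, y = 0.11010
Mg-24: 78.99%, Mg-26: 11.01%.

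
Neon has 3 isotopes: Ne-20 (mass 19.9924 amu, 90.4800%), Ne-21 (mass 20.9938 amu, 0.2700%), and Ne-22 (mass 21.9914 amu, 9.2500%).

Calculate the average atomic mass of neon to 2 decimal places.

Weight each isotope mass by its fractional abundance: 0.904800 × 19.9924 + 0.002700 × 20.9938 + 0.092500 × 21.9914
= 18.08912 + 0.05668 + 2.03420 = 20.18000 amu

20.18 amu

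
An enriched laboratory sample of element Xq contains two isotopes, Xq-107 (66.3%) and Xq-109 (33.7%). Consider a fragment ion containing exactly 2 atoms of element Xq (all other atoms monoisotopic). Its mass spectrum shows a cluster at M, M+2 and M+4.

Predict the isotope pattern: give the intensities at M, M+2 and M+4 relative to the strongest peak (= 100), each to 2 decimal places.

Expanding (0.663 + 0.337)^2:
P(M) = 0.663^2 = 0.439569
P(M+2) = 2 × 0.663^1 × 0.337^1 = 0.446862
P(M+4) = 0.337^2 = 0.113569
The M+2 peak is largest (0.446862); scaling to 100 gives 98.37 : 100.00 : 25.41.

98.37 : 100.00 : 25.41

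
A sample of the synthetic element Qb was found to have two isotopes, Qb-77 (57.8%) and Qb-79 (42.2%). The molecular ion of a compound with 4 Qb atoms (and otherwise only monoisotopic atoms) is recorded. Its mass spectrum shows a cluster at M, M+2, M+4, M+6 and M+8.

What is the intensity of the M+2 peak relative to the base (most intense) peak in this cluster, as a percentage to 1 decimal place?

91.3%

Binomial terms of (0.578 + 0.422)^4: M 0.1116, M+2 0.3260, M+4 0.3570, M+6 0.1738, M+8 0.0317 → M+4 is the base peak.
P(M+4) = C(4,2) × 0.578^2 × 0.422^2 = 6 × 0.334084 × 0.178084 = 0.356970 (base)
P(M+2) = C(4,1) × 0.578^3 × 0.422^1 = 4 × 0.19310055 × 0.4220 = 0.325954
Relative intensity = 0.325954 / 0.356970 × 100 = 91.3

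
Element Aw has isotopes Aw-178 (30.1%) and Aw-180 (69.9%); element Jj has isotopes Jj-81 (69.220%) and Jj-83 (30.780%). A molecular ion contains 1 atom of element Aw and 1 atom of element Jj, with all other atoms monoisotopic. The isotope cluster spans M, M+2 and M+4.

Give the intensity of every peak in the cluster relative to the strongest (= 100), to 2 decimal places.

36.14 : 100.00 : 37.32

Element Aw pattern (n=1): 0.3010 : 0.6990
Element Jj pattern (n=1): 0.6922 : 0.3078
Convolve the two distributions (both contribute in 2-u steps):
  M: 0.3010×0.6922 = 0.208352
  M+2: 0.3010×0.3078 + 0.6990×0.6922 = 0.576496
  M+4: 0.6990×0.3078 = 0.215152
Scale to base peak (0.576496) = 100: 36.14 : 100.00 : 37.32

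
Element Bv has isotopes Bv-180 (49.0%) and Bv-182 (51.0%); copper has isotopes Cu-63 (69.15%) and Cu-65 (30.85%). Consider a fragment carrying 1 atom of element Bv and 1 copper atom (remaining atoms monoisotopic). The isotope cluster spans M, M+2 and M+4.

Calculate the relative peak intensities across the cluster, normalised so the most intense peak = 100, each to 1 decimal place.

67.3 : 100.0 : 31.2

Element Bv pattern (n=1): 0.4900 : 0.5100
Copper pattern (n=1): 0.6915 : 0.3085
Convolve the two distributions (both contribute in 2-u steps):
  M: 0.4900×0.6915 = 0.338835
  M+2: 0.4900×0.3085 + 0.5100×0.6915 = 0.503830
  M+4: 0.5100×0.3085 = 0.157335
Scale to base peak (0.503830) = 100: 67.3 : 100.0 : 31.2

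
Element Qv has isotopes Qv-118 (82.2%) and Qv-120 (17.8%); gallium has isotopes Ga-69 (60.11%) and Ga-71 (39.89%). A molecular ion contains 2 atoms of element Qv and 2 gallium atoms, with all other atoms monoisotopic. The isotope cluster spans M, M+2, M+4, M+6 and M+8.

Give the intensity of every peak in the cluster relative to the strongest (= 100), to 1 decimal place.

Element Qv pattern (n=2): 0.675684 : 0.292632 : 0.031684
Gallium pattern (n=2): 0.36132121 : 0.47955758 : 0.15912121
Convolve the two distributions (both contribute in 2-u steps):
  M: 0.675684×0.36132121 = 0.244139
  M+2: 0.675684×0.47955758 + 0.292632×0.36132121 = 0.429764
  M+4: 0.675684×0.15912121 + 0.292632×0.47955758 + 0.031684×0.36132121 = 0.259298
  M+6: 0.292632×0.15912121 + 0.031684×0.47955758 = 0.061758
  M+8: 0.031684×0.15912121 = 0.005042
Scale to base peak (0.429764) = 100: 56.8 : 100.0 : 60.3 : 14.4 : 1.2

56.8 : 100.0 : 60.3 : 14.4 : 1.2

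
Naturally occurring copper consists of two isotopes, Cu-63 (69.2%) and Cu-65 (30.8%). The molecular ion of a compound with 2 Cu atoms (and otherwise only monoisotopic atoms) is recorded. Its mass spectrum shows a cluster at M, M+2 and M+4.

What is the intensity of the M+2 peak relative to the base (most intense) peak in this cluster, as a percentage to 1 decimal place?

Term probabilities: M 0.4789, M+2 0.4263, M+4 0.0949. Base peak = M.
P(M) = C(2,0) × 0.692^2 × 0.308^0 = 1 × 0.478864 × 1.0000 = 0.478864 (base)
P(M+2) = C(2,1) × 0.692^1 × 0.308^1 = 2 × 0.6920 × 0.3080 = 0.426272
Relative intensity = 0.426272 / 0.478864 × 100 = 89.0

89.0%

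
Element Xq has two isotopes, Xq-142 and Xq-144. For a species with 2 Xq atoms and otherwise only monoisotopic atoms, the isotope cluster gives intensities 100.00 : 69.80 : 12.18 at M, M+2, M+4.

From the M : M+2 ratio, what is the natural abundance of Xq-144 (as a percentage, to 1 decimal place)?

25.9%

Let p = fractional abundance of Xq-142. I(M+2)/I(M) = [C(2,1)·p^1·(1−p)] / p^2 = 2·(1−p)/p = 69.80/100.00 = 0.6980
(1−p)/p = 0.6980/2 = 0.3490  ⇒  p = 1/(1 + 0.3490) = 0.7413
Xq-142: 74.1%, Xq-144: 25.9%.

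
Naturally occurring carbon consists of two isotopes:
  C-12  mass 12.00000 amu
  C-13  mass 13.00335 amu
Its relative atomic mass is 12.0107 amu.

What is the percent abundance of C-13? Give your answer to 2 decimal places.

1.07%

Writing the weighted mean with unknown fraction x of C-12:
12.00000·x + 13.00335·(1 − x) = 12.0107
(12.00000 − 13.00335)·x = 12.0107 − 13.00335
x = -0.99265 / -1.00335 = 0.98934 → 98.93% C-12, 1.07% C-13.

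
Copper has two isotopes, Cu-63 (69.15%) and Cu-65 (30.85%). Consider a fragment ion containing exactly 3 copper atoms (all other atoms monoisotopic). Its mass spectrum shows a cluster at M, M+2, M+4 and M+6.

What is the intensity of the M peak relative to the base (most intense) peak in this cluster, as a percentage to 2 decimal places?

Term probabilities: M 0.3307, M+2 0.4425, M+4 0.1974, M+6 0.0294. Base peak = M+2.
P(M+2) = C(3,1) × 0.6915^2 × 0.3085^1 = 3 × 0.47817225 × 0.3085 = 0.442548 (base)
P(M) = C(3,0) × 0.6915^3 × 0.3085^0 = 1 × 0.33065611 × 1.0000 = 0.330656
Relative intensity = 0.330656 / 0.442548 × 100 = 74.72

74.72%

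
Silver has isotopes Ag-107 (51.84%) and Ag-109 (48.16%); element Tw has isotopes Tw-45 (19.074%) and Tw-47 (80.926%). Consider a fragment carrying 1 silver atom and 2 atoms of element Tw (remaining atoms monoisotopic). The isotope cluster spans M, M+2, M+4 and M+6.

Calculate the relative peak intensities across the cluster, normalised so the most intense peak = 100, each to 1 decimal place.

3.9 : 36.4 : 100.0 : 64.6

Silver pattern (n=1): 0.5184 : 0.4816
Element Tw pattern (n=2): 0.03638175 : 0.3087165 : 0.65490175
Convolve the two distributions (both contribute in 2-u steps):
  M: 0.5184×0.03638175 = 0.018860
  M+2: 0.5184×0.3087165 + 0.4816×0.03638175 = 0.177560
  M+4: 0.5184×0.65490175 + 0.4816×0.3087165 = 0.488179
  M+6: 0.4816×0.65490175 = 0.315401
Scale to base peak (0.488179) = 100: 3.9 : 36.4 : 100.0 : 64.6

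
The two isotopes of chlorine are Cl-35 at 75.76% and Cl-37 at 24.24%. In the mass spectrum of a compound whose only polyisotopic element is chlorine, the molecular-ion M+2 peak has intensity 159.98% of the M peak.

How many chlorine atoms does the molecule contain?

For n independent Cl atoms, I(M+2)/I(M) = n · (abundance Cl-37) / (abundance Cl-35) = n · 0.2424/0.7576.
n = 1.5998 × 0.7576/0.2424 = 5.00 ≈ 5

5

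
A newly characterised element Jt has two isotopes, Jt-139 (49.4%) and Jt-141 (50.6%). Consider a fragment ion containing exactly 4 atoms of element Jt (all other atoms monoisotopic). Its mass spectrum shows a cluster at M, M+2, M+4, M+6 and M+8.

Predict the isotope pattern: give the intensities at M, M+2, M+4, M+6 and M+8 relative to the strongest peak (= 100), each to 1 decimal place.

15.9 : 65.1 : 100.0 : 68.3 : 17.5

Each Jt atom is independently Jt-139 (p = 0.494) or Jt-141 (q = 0.506); the cluster is the binomial expansion (p + q)^4.
P(M) = 0.494^4 = 0.059554
P(M+2) = 4 × 0.494^3 × 0.506^1 = 0.244001
P(M+4) = 6 × 0.494^2 × 0.506^2 = 0.374892
P(M+6) = 4 × 0.494^1 × 0.506^3 = 0.255999
P(M+8) = 0.506^4 = 0.065554
The M+4 peak is largest (0.374892); scaling to 100 gives 15.9 : 65.1 : 100.0 : 68.3 : 17.5.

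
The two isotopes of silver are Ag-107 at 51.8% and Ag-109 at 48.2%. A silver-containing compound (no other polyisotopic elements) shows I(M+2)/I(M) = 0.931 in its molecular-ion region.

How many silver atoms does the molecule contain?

With n Ag atoms, P(M+2)/P(M) = C(n,1)·p^(n−1)q / p^n = n·q/p = n · 0.482/0.518.
n = 0.931 × 0.518/0.482 = 1.00 ≈ 1

1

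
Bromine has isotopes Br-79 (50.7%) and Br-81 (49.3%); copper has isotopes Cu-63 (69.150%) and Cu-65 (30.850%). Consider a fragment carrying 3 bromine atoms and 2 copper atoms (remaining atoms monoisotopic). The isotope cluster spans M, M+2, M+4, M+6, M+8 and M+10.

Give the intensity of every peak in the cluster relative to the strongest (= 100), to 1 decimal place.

17.7 : 67.6 : 100.0 : 71.5 : 24.6 : 3.2

Bromine pattern (n=3): 0.13032384 : 0.38017547 : 0.36967753 : 0.11982316
Copper pattern (n=2): 0.47817225 : 0.4266555 : 0.09517225
Convolve the two distributions (both contribute in 2-u steps):
  M: 0.13032384×0.47817225 = 0.062317
  M+2: 0.13032384×0.4266555 + 0.38017547×0.47817225 = 0.237393
  M+4: 0.13032384×0.09517225 + 0.38017547×0.4266555 + 0.36967753×0.47817225 = 0.351377
  M+6: 0.38017547×0.09517225 + 0.36967753×0.4266555 + 0.11982316×0.47817225 = 0.251203
  M+8: 0.36967753×0.09517225 + 0.11982316×0.4266555 = 0.086306
  M+10: 0.11982316×0.09517225 = 0.011404
Scale to base peak (0.351377) = 100: 17.7 : 67.6 : 100.0 : 71.5 : 24.6 : 3.2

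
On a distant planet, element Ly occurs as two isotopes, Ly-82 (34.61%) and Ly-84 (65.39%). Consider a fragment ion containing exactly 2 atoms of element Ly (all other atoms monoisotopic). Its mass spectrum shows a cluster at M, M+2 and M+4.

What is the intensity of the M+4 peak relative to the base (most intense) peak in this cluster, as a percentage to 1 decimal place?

94.5%

Term probabilities: M 0.1198, M+2 0.4526, M+4 0.4276. Base peak = M+2.
P(M+2) = C(2,1) × 0.3461^1 × 0.6539^1 = 2 × 0.3461 × 0.6539 = 0.452630 (base)
P(M+4) = C(2,2) × 0.3461^0 × 0.6539^2 = 1 × 1.0000 × 0.42758521 = 0.427585
Relative intensity = 0.427585 / 0.452630 × 100 = 94.5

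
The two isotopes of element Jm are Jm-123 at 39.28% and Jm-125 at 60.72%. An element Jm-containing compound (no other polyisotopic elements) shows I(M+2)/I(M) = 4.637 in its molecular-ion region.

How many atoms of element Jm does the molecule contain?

3

For n independent Jm atoms, I(M+2)/I(M) = n · (abundance Jm-125) / (abundance Jm-123) = n · 0.6072/0.3928.
n = 4.637 × 0.3928/0.6072 = 3.00 ≈ 3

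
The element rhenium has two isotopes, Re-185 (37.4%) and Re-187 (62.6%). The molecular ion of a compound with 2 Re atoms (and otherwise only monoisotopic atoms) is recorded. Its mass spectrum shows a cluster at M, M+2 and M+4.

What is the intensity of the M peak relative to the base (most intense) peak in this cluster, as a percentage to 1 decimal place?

(0.374 + 0.626)^2 gives M 0.1399, M+2 0.4682, M+4 0.3919; the largest is M+2.
P(M+2) = C(2,1) × 0.374^1 × 0.626^1 = 2 × 0.3740 × 0.6260 = 0.468248 (base)
P(M) = C(2,0) × 0.374^2 × 0.626^0 = 1 × 0.139876 × 1.0000 = 0.139876
Relative intensity = 0.139876 / 0.468248 × 100 = 29.9

29.9%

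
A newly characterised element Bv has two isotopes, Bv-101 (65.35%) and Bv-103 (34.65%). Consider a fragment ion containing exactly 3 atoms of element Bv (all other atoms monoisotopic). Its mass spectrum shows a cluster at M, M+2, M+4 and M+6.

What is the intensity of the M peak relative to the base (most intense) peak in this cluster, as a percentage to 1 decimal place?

62.9%

(0.6535 + 0.3465)^3 gives M 0.2791, M+2 0.4439, M+4 0.2354, M+6 0.0416; the largest is M+2.
P(M+2) = C(3,1) × 0.6535^2 × 0.3465^1 = 3 × 0.42706225 × 0.3465 = 0.443931 (base)
P(M) = C(3,0) × 0.6535^3 × 0.3465^0 = 1 × 0.27908518 × 1.0000 = 0.279085
Relative intensity = 0.279085 / 0.443931 × 100 = 62.9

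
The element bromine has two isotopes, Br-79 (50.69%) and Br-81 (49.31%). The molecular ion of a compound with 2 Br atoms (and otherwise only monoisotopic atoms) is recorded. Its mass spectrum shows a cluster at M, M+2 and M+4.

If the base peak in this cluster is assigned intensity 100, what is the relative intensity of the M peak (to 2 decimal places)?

51.40

Term probabilities: M 0.2569, M+2 0.4999, M+4 0.2431. Base peak = M+2.
P(M+2) = C(2,1) × 0.5069^1 × 0.4931^1 = 2 × 0.5069 × 0.4931 = 0.499905 (base)
P(M) = C(2,0) × 0.5069^2 × 0.4931^0 = 1 × 0.25694761 × 1.0000 = 0.256948
Relative intensity = 0.256948 / 0.499905 × 100 = 51.40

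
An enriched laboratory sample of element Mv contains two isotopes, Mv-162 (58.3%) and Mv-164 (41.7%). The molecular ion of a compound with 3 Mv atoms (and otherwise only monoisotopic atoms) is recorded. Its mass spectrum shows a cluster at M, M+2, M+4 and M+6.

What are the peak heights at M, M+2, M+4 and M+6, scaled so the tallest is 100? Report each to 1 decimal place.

Each Mv atom is independently Mv-162 (p = 0.583) or Mv-164 (q = 0.417); the cluster is the binomial expansion (p + q)^3.
P(M) = 0.583^3 = 0.198155
P(M+2) = 3 × 0.583^2 × 0.417^1 = 0.425201
P(M+4) = 3 × 0.583^1 × 0.417^2 = 0.304132
P(M+6) = 0.417^3 = 0.072512
The M+2 peak is largest (0.425201); scaling to 100 gives 46.6 : 100.0 : 71.5 : 17.1.

46.6 : 100.0 : 71.5 : 17.1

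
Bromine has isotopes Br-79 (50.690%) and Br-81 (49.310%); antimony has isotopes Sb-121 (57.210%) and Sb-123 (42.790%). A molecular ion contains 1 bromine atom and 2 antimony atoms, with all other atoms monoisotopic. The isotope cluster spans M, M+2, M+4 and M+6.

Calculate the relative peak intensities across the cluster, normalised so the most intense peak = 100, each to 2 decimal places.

Bromine pattern (n=1): 0.5069 : 0.4931
Antimony pattern (n=2): 0.32729841 : 0.48960318 : 0.18309841
Convolve the two distributions (both contribute in 2-u steps):
  M: 0.5069×0.32729841 = 0.165908
  M+2: 0.5069×0.48960318 + 0.4931×0.32729841 = 0.409571
  M+4: 0.5069×0.18309841 + 0.4931×0.48960318 = 0.334236
  M+6: 0.4931×0.18309841 = 0.090286
Scale to base peak (0.409571) = 100: 40.51 : 100.00 : 81.61 : 22.04

40.51 : 100.00 : 81.61 : 22.04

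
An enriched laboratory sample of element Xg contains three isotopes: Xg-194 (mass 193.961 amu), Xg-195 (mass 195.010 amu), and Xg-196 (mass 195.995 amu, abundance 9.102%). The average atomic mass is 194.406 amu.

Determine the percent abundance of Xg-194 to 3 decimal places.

66.125%

The remaining 90.898% is split between Xg-194 (fraction x) and Xg-195 (fraction 0.90898 − x).
Substituting: 193.961x + 195.010(0.90898 − x) = 176.5665351
(193.961 − 195.010)x = -0.6936547  ⇒  x = 0.66125, y = 0.24773
Xg-194: 66.125%, Xg-195: 24.773%.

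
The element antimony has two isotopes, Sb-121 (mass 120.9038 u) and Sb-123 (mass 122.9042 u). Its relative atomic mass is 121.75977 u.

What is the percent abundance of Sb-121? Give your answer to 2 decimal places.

57.21%

With x = fraction of Sb-121 (so Sb-123 is 1 − x):
120.9038·x + 122.9042·(1 − x) = 121.75977
(120.9038 − 122.9042)·x = 121.75977 − 122.9042
x = -1.14443 / -2.0004 = 0.57210 → 57.21% Sb-121, 42.79% Sb-123.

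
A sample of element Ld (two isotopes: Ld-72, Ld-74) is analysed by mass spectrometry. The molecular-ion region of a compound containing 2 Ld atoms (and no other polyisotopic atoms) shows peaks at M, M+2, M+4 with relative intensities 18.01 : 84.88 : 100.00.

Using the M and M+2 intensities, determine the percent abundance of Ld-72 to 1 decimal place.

Write p for the Ld-72 fraction. I(M+2)/I(M) = [C(2,1)·p^1·(1−p)] / p^2 = 2·(1−p)/p = 84.88/18.01 = 4.7129
(1−p)/p = 4.7129/2 = 2.3565  ⇒  p = 1/(1 + 2.3565) = 0.2979
Ld-72: 29.8%, Ld-74: 70.2%.

29.8%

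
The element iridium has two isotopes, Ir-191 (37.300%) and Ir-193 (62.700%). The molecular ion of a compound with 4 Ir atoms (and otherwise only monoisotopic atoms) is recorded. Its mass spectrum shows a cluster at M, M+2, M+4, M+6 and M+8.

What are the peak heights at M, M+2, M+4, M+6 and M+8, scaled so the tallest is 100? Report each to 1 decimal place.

Each Ir atom is independently Ir-191 (p = 0.37300) or Ir-193 (q = 0.62700); the cluster is the binomial expansion (p + q)^4.
P(M) = 0.37300^4 = 0.019357
P(M+2) = 4 × 0.37300^3 × 0.62700^1 = 0.130153
P(M+4) = 6 × 0.37300^2 × 0.62700^2 = 0.328174
P(M+6) = 4 × 0.37300^1 × 0.62700^3 = 0.367766
P(M+8) = 0.62700^4 = 0.154550
The M+6 peak is largest (0.367766); scaling to 100 gives 5.3 : 35.4 : 89.2 : 100.0 : 42.0.

5.3 : 35.4 : 89.2 : 100.0 : 42.0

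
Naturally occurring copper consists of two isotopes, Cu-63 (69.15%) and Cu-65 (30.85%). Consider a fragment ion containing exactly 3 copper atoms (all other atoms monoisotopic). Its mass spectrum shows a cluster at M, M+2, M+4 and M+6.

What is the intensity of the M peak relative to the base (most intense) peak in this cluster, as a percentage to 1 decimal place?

74.7%

Term probabilities: M 0.3307, M+2 0.4425, M+4 0.1974, M+6 0.0294. Base peak = M+2.
P(M+2) = C(3,1) × 0.6915^2 × 0.3085^1 = 3 × 0.47817225 × 0.3085 = 0.442548 (base)
P(M) = C(3,0) × 0.6915^3 × 0.3085^0 = 1 × 0.33065611 × 1.0000 = 0.330656
Relative intensity = 0.330656 / 0.442548 × 100 = 74.7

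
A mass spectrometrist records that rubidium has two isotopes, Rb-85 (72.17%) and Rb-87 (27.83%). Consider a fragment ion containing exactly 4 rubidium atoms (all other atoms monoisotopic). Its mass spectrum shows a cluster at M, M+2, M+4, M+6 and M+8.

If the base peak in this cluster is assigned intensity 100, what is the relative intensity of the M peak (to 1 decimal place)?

64.8

(0.7217 + 0.2783)^4 gives M 0.2713, M+2 0.4184, M+4 0.2420, M+6 0.0622, M+8 0.0060; the largest is M+2.
P(M+2) = C(4,1) × 0.7217^3 × 0.2783^1 = 4 × 0.37589809 × 0.2783 = 0.418450 (base)
P(M) = C(4,0) × 0.7217^4 × 0.2783^0 = 1 × 0.27128565 × 1.0000 = 0.271286
Relative intensity = 0.271286 / 0.418450 × 100 = 64.8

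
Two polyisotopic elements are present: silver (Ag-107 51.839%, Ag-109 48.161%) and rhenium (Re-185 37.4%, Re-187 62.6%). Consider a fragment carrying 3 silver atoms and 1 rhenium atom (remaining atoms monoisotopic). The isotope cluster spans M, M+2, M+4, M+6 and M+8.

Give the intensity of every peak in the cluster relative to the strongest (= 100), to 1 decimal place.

13.8 : 61.5 : 100.0 : 70.8 : 18.5

Silver pattern (n=3): 0.13930601 : 0.38826655 : 0.36071887 : 0.11170857
Rhenium pattern (n=1): 0.3740 : 0.6260
Convolve the two distributions (both contribute in 2-u steps):
  M: 0.13930601×0.3740 = 0.052100
  M+2: 0.13930601×0.6260 + 0.38826655×0.3740 = 0.232417
  M+4: 0.38826655×0.6260 + 0.36071887×0.3740 = 0.377964
  M+6: 0.36071887×0.6260 + 0.11170857×0.3740 = 0.267589
  M+8: 0.11170857×0.6260 = 0.069930
Scale to base peak (0.377964) = 100: 13.8 : 61.5 : 100.0 : 70.8 : 18.5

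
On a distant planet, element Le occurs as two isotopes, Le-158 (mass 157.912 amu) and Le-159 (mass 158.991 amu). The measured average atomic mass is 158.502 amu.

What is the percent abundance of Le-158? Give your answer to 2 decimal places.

45.32%

Writing the weighted mean with unknown fraction x of Le-158:
157.912·x + 158.991·(1 − x) = 158.502
(157.912 − 158.991)·x = 158.502 − 158.991
x = -0.489 / -1.079 = 0.45320 → 45.32% Le-158, 54.68% Le-159.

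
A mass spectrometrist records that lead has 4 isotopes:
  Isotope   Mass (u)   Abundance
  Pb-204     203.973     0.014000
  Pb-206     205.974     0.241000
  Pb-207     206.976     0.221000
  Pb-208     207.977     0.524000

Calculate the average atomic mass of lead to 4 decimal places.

207.2170 u

Average mass = Σ (abundance × isotope mass) = 0.014000 × 203.973 + 0.241000 × 205.974 + 0.221000 × 206.976 + 0.524000 × 207.977
= 2.85562 + 49.63973 + 45.74170 + 108.97995 = 207.21700 u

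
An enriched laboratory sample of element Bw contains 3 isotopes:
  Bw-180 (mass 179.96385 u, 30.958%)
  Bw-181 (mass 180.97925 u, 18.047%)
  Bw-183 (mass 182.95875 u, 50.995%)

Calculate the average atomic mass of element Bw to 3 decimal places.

Ar = Σ fᵢ·mᵢ = 0.30958 × 179.96385 + 0.18047 × 180.97925 + 0.50995 × 182.95875
= 55.713209 + 32.661325 + 93.299815 = 181.674349 u

181.674 u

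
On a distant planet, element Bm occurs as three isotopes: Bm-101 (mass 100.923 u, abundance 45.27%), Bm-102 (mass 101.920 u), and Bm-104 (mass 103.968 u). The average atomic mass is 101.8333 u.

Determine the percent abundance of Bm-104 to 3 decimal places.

The remaining 54.73% is split between Bm-102 (fraction x) and Bm-104 (fraction 0.5473 − x).
Substituting: 101.920x + 103.968(0.5473 − x) = 56.1454579
(101.920 − 103.968)x = -0.7562285  ⇒  x = 0.36925, y = 0.17805
Bm-102: 36.925%, Bm-104: 17.805%.

17.805%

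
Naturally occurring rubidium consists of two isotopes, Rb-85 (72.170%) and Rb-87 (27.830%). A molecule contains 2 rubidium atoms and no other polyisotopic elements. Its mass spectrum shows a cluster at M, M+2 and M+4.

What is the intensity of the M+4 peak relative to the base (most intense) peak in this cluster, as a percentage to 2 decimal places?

14.87%

Term probabilities: M 0.5209, M+2 0.4017, M+4 0.0775. Base peak = M.
P(M) = C(2,0) × 0.72170^2 × 0.27830^0 = 1 × 0.52085089 × 1.0000 = 0.520851 (base)
P(M+4) = C(2,2) × 0.72170^0 × 0.27830^2 = 1 × 1.0000 × 0.07745089 = 0.077451
Relative intensity = 0.077451 / 0.520851 × 100 = 14.87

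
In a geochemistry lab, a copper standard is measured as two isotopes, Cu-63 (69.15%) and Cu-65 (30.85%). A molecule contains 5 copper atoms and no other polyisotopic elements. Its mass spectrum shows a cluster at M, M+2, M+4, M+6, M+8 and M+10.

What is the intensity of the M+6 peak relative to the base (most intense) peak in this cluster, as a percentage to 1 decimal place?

Binomial terms of (0.6915 + 0.3085)^5: M 0.1581, M+2 0.3527, M+4 0.3147, M+6 0.1404, M+8 0.0313, M+10 0.0028 → M+2 is the base peak.
P(M+2) = C(5,1) × 0.6915^4 × 0.3085^1 = 5 × 0.2286487 × 0.3085 = 0.352691 (base)
P(M+6) = C(5,3) × 0.6915^2 × 0.3085^3 = 10 × 0.47817225 × 0.02936064 = 0.140394
Relative intensity = 0.140394 / 0.352691 × 100 = 39.8

39.8%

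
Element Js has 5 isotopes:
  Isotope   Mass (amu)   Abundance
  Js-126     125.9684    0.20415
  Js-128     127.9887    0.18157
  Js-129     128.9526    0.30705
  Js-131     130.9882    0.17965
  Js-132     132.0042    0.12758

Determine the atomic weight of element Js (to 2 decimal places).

Ar = Σ fᵢ·mᵢ = 0.20415 × 125.9684 + 0.18157 × 127.9887 + 0.30705 × 128.9526 + 0.17965 × 130.9882 + 0.12758 × 132.0042
= 25.71645 + 23.23891 + 39.59490 + 23.53203 + 16.84110 = 128.92339 amu

128.92 amu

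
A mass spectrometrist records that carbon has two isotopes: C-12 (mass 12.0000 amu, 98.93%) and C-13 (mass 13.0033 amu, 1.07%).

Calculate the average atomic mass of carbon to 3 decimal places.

12.011 amu

Weight each isotope mass by its fractional abundance: 0.9893 × 12.0000 + 0.0107 × 13.0033
= 11.87160 + 0.13914 = 12.01074 amu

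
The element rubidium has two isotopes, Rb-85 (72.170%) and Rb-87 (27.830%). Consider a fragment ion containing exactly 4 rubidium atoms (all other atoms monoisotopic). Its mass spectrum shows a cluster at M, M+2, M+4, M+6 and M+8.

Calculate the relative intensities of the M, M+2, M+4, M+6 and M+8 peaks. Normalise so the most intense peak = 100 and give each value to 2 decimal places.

64.83 : 100.00 : 57.84 : 14.87 : 1.43

Expanding (0.72170 + 0.27830)^4:
P(M) = 0.72170^4 = 0.271286
P(M+2) = 4 × 0.72170^3 × 0.27830^1 = 0.418450
P(M+4) = 6 × 0.72170^2 × 0.27830^2 = 0.242042
P(M+6) = 4 × 0.72170^1 × 0.27830^3 = 0.062224
P(M+8) = 0.27830^4 = 0.005999
The M+2 peak is largest (0.418450); scaling to 100 gives 64.83 : 100.00 : 57.84 : 14.87 : 1.43.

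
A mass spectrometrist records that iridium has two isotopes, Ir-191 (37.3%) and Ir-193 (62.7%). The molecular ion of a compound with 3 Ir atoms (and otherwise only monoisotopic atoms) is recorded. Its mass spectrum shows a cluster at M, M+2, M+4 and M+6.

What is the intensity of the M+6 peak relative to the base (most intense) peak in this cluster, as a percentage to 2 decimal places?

(0.373 + 0.627)^3 gives M 0.0519, M+2 0.2617, M+4 0.4399, M+6 0.2465; the largest is M+4.
P(M+4) = C(3,2) × 0.373^1 × 0.627^2 = 3 × 0.3730 × 0.393129 = 0.439911 (base)
P(M+6) = C(3,3) × 0.373^0 × 0.627^3 = 1 × 1.0000 × 0.24649188 = 0.246492
Relative intensity = 0.246492 / 0.439911 × 100 = 56.03

56.03%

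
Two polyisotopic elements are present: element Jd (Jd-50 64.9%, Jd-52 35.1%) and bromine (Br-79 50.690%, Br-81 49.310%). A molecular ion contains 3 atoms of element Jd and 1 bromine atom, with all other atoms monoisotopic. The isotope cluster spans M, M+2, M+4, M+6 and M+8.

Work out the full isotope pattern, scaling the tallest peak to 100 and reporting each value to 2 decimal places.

Element Jd pattern (n=3): 0.27335945 : 0.44352465 : 0.23987235 : 0.04324355
Bromine pattern (n=1): 0.5069 : 0.4931
Convolve the two distributions (both contribute in 2-u steps):
  M: 0.27335945×0.5069 = 0.138566
  M+2: 0.27335945×0.4931 + 0.44352465×0.5069 = 0.359616
  M+4: 0.44352465×0.4931 + 0.23987235×0.5069 = 0.340293
  M+6: 0.23987235×0.4931 + 0.04324355×0.5069 = 0.140201
  M+8: 0.04324355×0.4931 = 0.021323
Scale to base peak (0.359616) = 100: 38.53 : 100.00 : 94.63 : 38.99 : 5.93

38.53 : 100.00 : 94.63 : 38.99 : 5.93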